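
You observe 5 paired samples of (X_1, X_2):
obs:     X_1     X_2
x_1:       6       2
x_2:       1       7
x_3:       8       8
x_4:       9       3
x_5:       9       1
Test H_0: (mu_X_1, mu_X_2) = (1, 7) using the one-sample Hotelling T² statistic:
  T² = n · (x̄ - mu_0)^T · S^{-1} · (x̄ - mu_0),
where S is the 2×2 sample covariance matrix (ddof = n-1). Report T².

Step 1 — sample mean vector:
  mean(X_1) = (6 + 1 + 8 + 9 + 9) / 5 = 33/5 = 6.6
  mean(X_2) = (2 + 7 + 8 + 3 + 1) / 5 = 21/5 = 4.2
  x̄ = (6.6, 4.2),  deviation x̄ - mu_0 = (6.6, 4.2) - (1, 7) = (5.6, -2.8).

Step 2 — sample covariance matrix, S[i,j] = (1/(n-1)) · Σ_k (x_{k,i} - mean_i) · (x_{k,j} - mean_j), divisor n-1 = 4:
  S[X_1,X_1] = ((-0.6)·(-0.6) + (-5.6)·(-5.6) + (1.4)·(1.4) + (2.4)·(2.4) + (2.4)·(2.4)) / 4 = 45.2/4 = 11.3
  S[X_1,X_2] = ((-0.6)·(-2.2) + (-5.6)·(2.8) + (1.4)·(3.8) + (2.4)·(-1.2) + (2.4)·(-3.2)) / 4 = -19.6/4 = -4.9
  S[X_2,X_2] = ((-2.2)·(-2.2) + (2.8)·(2.8) + (3.8)·(3.8) + (-1.2)·(-1.2) + (-3.2)·(-3.2)) / 4 = 38.8/4 = 9.7
  S = [[11.3, -4.9],
 [-4.9, 9.7]].

Step 3 — invert S. det(S) = 11.3·9.7 - (-4.9)² = 85.6.
  S^{-1} = (1/det) · [[d, -b], [-b, a]] = [[0.1133, 0.0572],
 [0.0572, 0.132]].

Step 4 — quadratic form (x̄ - mu_0)^T · S^{-1} · (x̄ - mu_0):
  S^{-1} · (x̄ - mu_0) = (0.4743, -0.0491),
  (x̄ - mu_0)^T · [...] = (5.6)·(0.4743) + (-2.8)·(-0.0491) = 2.7935.

Step 5 — scale by n: T² = 5 · 2.7935 = 13.9673.

T² ≈ 13.9673


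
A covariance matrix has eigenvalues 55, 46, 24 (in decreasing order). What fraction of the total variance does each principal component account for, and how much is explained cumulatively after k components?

Step 1 — total variance = trace(Sigma) = Σ λ_i = 55 + 46 + 24 = 125.

Step 2 — fraction explained by component i = λ_i / Σ λ:
  PC1: 55/125 = 0.44
  PC2: 46/125 = 0.368
  PC3: 24/125 = 0.192

Step 3 — cumulative fraction after k components = (λ_1 + ... + λ_k) / Σ λ:
  k = 1: 55/125 = 0.44
  k = 2: (55 + 46)/125 = 101/125 = 0.808
  k = 3: (55 + 46 + 24)/125 = 125/125 = 1

Summary (fraction, with percent):

explained: PC1 0.44 (44%), PC2 0.368 (36.8%), PC3 0.192 (19.2%);  cumulative: 0.44, 0.808, 1


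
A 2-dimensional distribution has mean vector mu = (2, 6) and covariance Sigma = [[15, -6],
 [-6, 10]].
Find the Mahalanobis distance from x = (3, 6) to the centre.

Step 1 — centre the observation: (x - mu) = (1, 0).

Step 2 — invert Sigma. det(Sigma) = 15·10 - (-6)² = 114.
  Sigma^{-1} = (1/det) · [[d, -b], [-b, a]] = [[0.0877, 0.0526],
 [0.0526, 0.1316]].

Step 3 — form the quadratic (x - mu)^T · Sigma^{-1} · (x - mu):
  Sigma^{-1} · (x - mu) = (0.0877, 0.0526).
  (x - mu)^T · [Sigma^{-1} · (x - mu)] = (1)·(0.0877) + (0)·(0.0526) = 0.0877.

Step 4 — take square root: d = √(0.0877) ≈ 0.2962.

d(x, mu) = √(0.0877) ≈ 0.2962


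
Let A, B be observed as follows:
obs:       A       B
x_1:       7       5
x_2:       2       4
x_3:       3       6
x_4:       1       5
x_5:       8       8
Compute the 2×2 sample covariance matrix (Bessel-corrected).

Step 1 — column means:
  mean(A) = (7 + 2 + 3 + 1 + 8) / 5 = 21/5 = 4.2
  mean(B) = (5 + 4 + 6 + 5 + 8) / 5 = 28/5 = 5.6

Step 2 — sample covariance S[i,j] = (1/(n-1)) · Σ_k (x_{k,i} - mean_i) · (x_{k,j} - mean_j), with n-1 = 4.
  S[A,A] = ((2.8)·(2.8) + (-2.2)·(-2.2) + (-1.2)·(-1.2) + (-3.2)·(-3.2) + (3.8)·(3.8)) / 4 = 38.8/4 = 9.7
  S[A,B] = ((2.8)·(-0.6) + (-2.2)·(-1.6) + (-1.2)·(0.4) + (-3.2)·(-0.6) + (3.8)·(2.4)) / 4 = 12.4/4 = 3.1
  S[B,B] = ((-0.6)·(-0.6) + (-1.6)·(-1.6) + (0.4)·(0.4) + (-0.6)·(-0.6) + (2.4)·(2.4)) / 4 = 9.2/4 = 2.3

S is symmetric (S[j,i] = S[i,j]). Assembling:

S = [[9.7, 3.1],
 [3.1, 2.3]]


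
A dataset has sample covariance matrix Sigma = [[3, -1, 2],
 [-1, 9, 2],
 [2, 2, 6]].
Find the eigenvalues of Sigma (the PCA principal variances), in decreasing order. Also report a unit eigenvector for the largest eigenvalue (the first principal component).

Step 1 — characteristic polynomial p(λ) = det(λI - Sigma) = λ³ - tr·λ² + c_1·λ - det, where tr = trace, c_1 = sum of the principal 2×2 minors, det = det(Sigma):
  tr = 3 + 9 + 6 = 18,
  c_1 = (3·9 - (-1)²) + (3·6 - (2)²) + (9·6 - (2)²) = 26 + 14 + 50 = 90,
  det = 3·(9·6 - (2)²) - (-1)·((-1)·6 - (2)·(2)) + (2)·((-1)·(2) - 9·(2)) = 3·(50) - (-1)·(-10) + (2)·(-20) = 100.
  So p(λ) = λ³ - 18λ² + 90λ - 100.
Step 2 — look for an integer root (rational root theorem: any rational root is an integer divisor of 100). Testing λ = 10:
  p(10) = 1000 - 1800 + 900 - 100 = 0  ✓
  Dividing out (λ - 10): p(λ) = (λ - 10)(λ² - 8λ + 10).
Step 3 — remaining eigenvalues from the quadratic λ² - 8λ + 10 = 0:
  Δ = 8² - 4·10 = 64 - 40 = 24,  λ = (8 ± √24)/2 = (8 ± 4.899)/2 ≈ 6.4495 or 1.5505.
  Sorted: λ_1 = 10,  λ_2 = 6.4495,  λ_3 = 1.5505  (check: sum = 18 = tr ✓).

Step 4 — unit eigenvector for λ_1 = 10: v spans the null space of (Sigma - λ_1 I), whose rows are
  r_1 = (-7, -1, 2),  r_2 = (-1, -1, 2),  r_3 = (2, 2, -4).
  v is orthogonal to every row, so take v ∝ r_1 × r_2 = ((-1)·(2) - (2)·(-1), (2)·(-1) - (-7)·(2), (-7)·(-1) - (-1)·(-1)) = (0, 12, 6).
  Rescale (divide by 6): u = (0, 2, 1).
  ||u|| = √((0)² + (2)² + (1)²) = √(5) ≈ 2.2361,  v_1 = u/||u|| ≈ (0, 0.8944, 0.4472) (||v_1|| = 1).

λ_1 = 10,  λ_2 = 6.4495,  λ_3 = 1.5505;  v_1 ≈ (0, 0.8944, 0.4472)


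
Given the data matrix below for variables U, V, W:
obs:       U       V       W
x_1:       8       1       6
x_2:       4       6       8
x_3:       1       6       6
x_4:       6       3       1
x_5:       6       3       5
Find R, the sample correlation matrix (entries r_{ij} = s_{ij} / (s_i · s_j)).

Step 1 — column means:
  mean(U) = (8 + 4 + 1 + 6 + 6) / 5 = 25/5 = 5
  mean(V) = (1 + 6 + 6 + 3 + 3) / 5 = 19/5 = 3.8
  mean(W) = (6 + 8 + 6 + 1 + 5) / 5 = 26/5 = 5.2

Step 2 — sample variances and covariances s[i,j] = (1/(n-1)) · Σ_k (x_{k,i} - mean_i) · (x_{k,j} - mean_j), with n-1 = 4:
  s[U,U] = ((3)·(3) + (-1)·(-1) + (-4)·(-4) + (1)·(1) + (1)·(1)) / 4 = 28/4 = 7
  s[U,V] = ((3)·(-2.8) + (-1)·(2.2) + (-4)·(2.2) + (1)·(-0.8) + (1)·(-0.8)) / 4 = -21/4 = -5.25
  s[U,W] = ((3)·(0.8) + (-1)·(2.8) + (-4)·(0.8) + (1)·(-4.2) + (1)·(-0.2)) / 4 = -8/4 = -2
  s[V,V] = ((-2.8)·(-2.8) + (2.2)·(2.2) + (2.2)·(2.2) + (-0.8)·(-0.8) + (-0.8)·(-0.8)) / 4 = 18.8/4 = 4.7
  s[V,W] = ((-2.8)·(0.8) + (2.2)·(2.8) + (2.2)·(0.8) + (-0.8)·(-4.2) + (-0.8)·(-0.2)) / 4 = 9.2/4 = 2.3
  s[W,W] = ((0.8)·(0.8) + (2.8)·(2.8) + (0.8)·(0.8) + (-4.2)·(-4.2) + (-0.2)·(-0.2)) / 4 = 26.8/4 = 6.7
  Sample standard deviations s_i = √(s[i,i]):
  s(U) = √(7) = 2.6458
  s(V) = √(4.7) = 2.1679
  s(W) = √(6.7) = 2.5884

Step 3 — r_{ij} = s_{ij} / (s_i · s_j):
  r[U,U] = 1 (diagonal).
  r[U,V] = -5.25 / (2.6458 · 2.1679) = -5.25 / 5.7359 = -0.9153
  r[U,W] = -2 / (2.6458 · 2.5884) = -2 / 6.8484 = -0.292
  r[V,V] = 1 (diagonal).
  r[V,W] = 2.3 / (2.1679 · 2.5884) = 2.3 / 5.6116 = 0.4099
  r[W,W] = 1 (diagonal).

R is symmetric with unit diagonal. Assembling:

R = [[1, -0.9153, -0.292],
 [-0.9153, 1, 0.4099],
 [-0.292, 0.4099, 1]]


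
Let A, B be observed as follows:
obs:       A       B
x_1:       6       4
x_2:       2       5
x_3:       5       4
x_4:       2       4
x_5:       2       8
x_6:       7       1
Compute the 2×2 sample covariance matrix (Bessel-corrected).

Step 1 — column means:
  mean(A) = (6 + 2 + 5 + 2 + 2 + 7) / 6 = 24/6 = 4
  mean(B) = (4 + 5 + 4 + 4 + 8 + 1) / 6 = 26/6 = 4.3333

Step 2 — sample covariance S[i,j] = (1/(n-1)) · Σ_k (x_{k,i} - mean_i) · (x_{k,j} - mean_j), with n-1 = 5.
  S[A,A] = ((2)·(2) + (-2)·(-2) + (1)·(1) + (-2)·(-2) + (-2)·(-2) + (3)·(3)) / 5 = 26/5 = 5.2
  S[A,B] = ((2)·(-0.3333) + (-2)·(0.6667) + (1)·(-0.3333) + (-2)·(-0.3333) + (-2)·(3.6667) + (3)·(-3.3333)) / 5 = -19/5 = -3.8
  S[B,B] = ((-0.3333)·(-0.3333) + (0.6667)·(0.6667) + (-0.3333)·(-0.3333) + (-0.3333)·(-0.3333) + (3.6667)·(3.6667) + (-3.3333)·(-3.3333)) / 5 = 25.3333/5 = 5.0667

S is symmetric (S[j,i] = S[i,j]). Assembling:

S = [[5.2, -3.8],
 [-3.8, 5.0667]]


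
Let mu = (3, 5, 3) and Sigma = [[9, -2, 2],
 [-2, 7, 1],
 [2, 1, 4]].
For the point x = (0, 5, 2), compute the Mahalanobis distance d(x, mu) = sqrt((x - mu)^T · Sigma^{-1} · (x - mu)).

Step 1 — centre the observation: (x - mu) = (-3, 0, -1).

Step 2 — invert Sigma (cofactor / det for 3×3, or solve directly):
  Sigma^{-1} = [[0.1414, 0.0524, -0.0838],
 [0.0524, 0.1675, -0.0681],
 [-0.0838, -0.0681, 0.3089]].

Step 3 — form the quadratic (x - mu)^T · Sigma^{-1} · (x - mu):
  Sigma^{-1} · (x - mu) = (-0.3403, -0.089, -0.0576).
  (x - mu)^T · [Sigma^{-1} · (x - mu)] = (-3)·(-0.3403) + (0)·(-0.089) + (-1)·(-0.0576) = 1.0785.

Step 4 — take square root: d = √(1.0785) ≈ 1.0385.

d(x, mu) = √(1.0785) ≈ 1.0385


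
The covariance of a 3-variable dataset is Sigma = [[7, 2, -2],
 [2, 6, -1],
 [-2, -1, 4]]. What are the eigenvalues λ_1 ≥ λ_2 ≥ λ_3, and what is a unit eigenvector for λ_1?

Step 1 — characteristic polynomial p(λ) = det(λI - Sigma) = λ³ - tr·λ² + c_1·λ - det, where tr = trace, c_1 = sum of the principal 2×2 minors, det = det(Sigma):
  tr = 7 + 6 + 4 = 17,
  c_1 = (7·6 - (2)²) + (7·4 - (-2)²) + (6·4 - (-1)²) = 38 + 24 + 23 = 85,
  det = 7·(6·4 - (-1)²) - (2)·((2)·4 - (-1)·(-2)) + (-2)·((2)·(-1) - 6·(-2)) = 7·(23) - (2)·(6) + (-2)·(10) = 129.
  So p(λ) = λ³ - 17λ² + 85λ - 129.
Step 2 — look for an integer root (rational root theorem: any rational root is an integer divisor of 129). Testing λ = 3:
  p(3) = 27 - 153 + 255 - 129 = 0  ✓
  Dividing out (λ - 3): p(λ) = (λ - 3)(λ² - 14λ + 43).
Step 3 — remaining eigenvalues from the quadratic λ² - 14λ + 43 = 0:
  Δ = 14² - 4·43 = 196 - 172 = 24,  λ = (14 ± √24)/2 = (14 ± 4.899)/2 ≈ 9.4495 or 4.5505.
  Sorted: λ_1 = 9.4495,  λ_2 = 4.5505,  λ_3 = 3  (check: sum = 17 = tr ✓).

Step 4 — unit eigenvector for λ_1 ≈ 9.4495: v spans the null space of (Sigma - λ_1 I), whose rows are
  r_1 = (-2.4495, 2, -2),  r_2 = (2, -3.4495, -1),  r_3 = (-2, -1, -5.4495).
  v is orthogonal to every row, so take v ∝ r_1 × r_2 = ((2)·(-1) - (-2)·(-3.4495), (-2)·(2) - (-2.4495)·(-1), (-2.4495)·(-3.4495) - (2)·(2)) ≈ (-8.899, -6.4495, 4.4495).
  Rescale (multiply by -1 so the first nonzero entry is positive): u = (8.899, 6.4495, -4.4495).
  ||u|| = √((8.899)² + (6.4495)² + (-4.4495)²) = √(140.5857) ≈ 11.8569,  v_1 = u/||u|| ≈ (0.7505, 0.5439, -0.3753) (||v_1|| = 1).

λ_1 = 9.4495,  λ_2 = 4.5505,  λ_3 = 3;  v_1 ≈ (0.7505, 0.5439, -0.3753)


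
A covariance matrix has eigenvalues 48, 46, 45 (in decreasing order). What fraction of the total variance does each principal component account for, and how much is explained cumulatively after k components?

Step 1 — total variance = trace(Sigma) = Σ λ_i = 48 + 46 + 45 = 139.

Step 2 — fraction explained by component i = λ_i / Σ λ:
  PC1: 48/139 = 0.3453
  PC2: 46/139 = 0.3309
  PC3: 45/139 = 0.3237

Step 3 — cumulative fraction after k components = (λ_1 + ... + λ_k) / Σ λ:
  k = 1: 48/139 = 0.3453
  k = 2: (48 + 46)/139 = 94/139 = 0.6763
  k = 3: (48 + 46 + 45)/139 = 139/139 = 1

Summary (fraction, with percent):

explained: PC1 0.3453 (34.53%), PC2 0.3309 (33.09%), PC3 0.3237 (32.37%);  cumulative: 0.3453, 0.6763, 1


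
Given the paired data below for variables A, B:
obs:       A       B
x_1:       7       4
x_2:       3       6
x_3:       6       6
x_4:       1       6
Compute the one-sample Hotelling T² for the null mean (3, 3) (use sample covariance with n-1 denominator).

Step 1 — sample mean vector:
  mean(A) = (7 + 3 + 6 + 1) / 4 = 17/4 = 4.25
  mean(B) = (4 + 6 + 6 + 6) / 4 = 22/4 = 5.5
  x̄ = (4.25, 5.5),  deviation x̄ - mu_0 = (4.25, 5.5) - (3, 3) = (1.25, 2.5).

Step 2 — sample covariance matrix, S[i,j] = (1/(n-1)) · Σ_k (x_{k,i} - mean_i) · (x_{k,j} - mean_j), divisor n-1 = 3:
  S[A,A] = ((2.75)·(2.75) + (-1.25)·(-1.25) + (1.75)·(1.75) + (-3.25)·(-3.25)) / 3 = 22.75/3 = 7.5833
  S[A,B] = ((2.75)·(-1.5) + (-1.25)·(0.5) + (1.75)·(0.5) + (-3.25)·(0.5)) / 3 = -5.5/3 = -1.8333
  S[B,B] = ((-1.5)·(-1.5) + (0.5)·(0.5) + (0.5)·(0.5) + (0.5)·(0.5)) / 3 = 3/3 = 1
  S = [[7.5833, -1.8333],
 [-1.8333, 1]].

Step 3 — invert S. det(S) = 7.5833·1 - (-1.8333)² = 4.2222.
  S^{-1} = (1/det) · [[d, -b], [-b, a]] = [[0.2368, 0.4342],
 [0.4342, 1.7961]].

Step 4 — quadratic form (x̄ - mu_0)^T · S^{-1} · (x̄ - mu_0):
  S^{-1} · (x̄ - mu_0) = (1.3816, 5.0329),
  (x̄ - mu_0)^T · [...] = (1.25)·(1.3816) + (2.5)·(5.0329) = 14.3092.

Step 5 — scale by n: T² = 4 · 14.3092 = 57.2368.

T² ≈ 57.2368


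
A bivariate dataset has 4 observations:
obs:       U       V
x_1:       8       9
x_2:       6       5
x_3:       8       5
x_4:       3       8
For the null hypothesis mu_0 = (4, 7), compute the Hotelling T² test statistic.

Step 1 — sample mean vector:
  mean(U) = (8 + 6 + 8 + 3) / 4 = 25/4 = 6.25
  mean(V) = (9 + 5 + 5 + 8) / 4 = 27/4 = 6.75
  x̄ = (6.25, 6.75),  deviation x̄ - mu_0 = (6.25, 6.75) - (4, 7) = (2.25, -0.25).

Step 2 — sample covariance matrix, S[i,j] = (1/(n-1)) · Σ_k (x_{k,i} - mean_i) · (x_{k,j} - mean_j), divisor n-1 = 3:
  S[U,U] = ((1.75)·(1.75) + (-0.25)·(-0.25) + (1.75)·(1.75) + (-3.25)·(-3.25)) / 3 = 16.75/3 = 5.5833
  S[U,V] = ((1.75)·(2.25) + (-0.25)·(-1.75) + (1.75)·(-1.75) + (-3.25)·(1.25)) / 3 = -2.75/3 = -0.9167
  S[V,V] = ((2.25)·(2.25) + (-1.75)·(-1.75) + (-1.75)·(-1.75) + (1.25)·(1.25)) / 3 = 12.75/3 = 4.25
  S = [[5.5833, -0.9167],
 [-0.9167, 4.25]].

Step 3 — invert S. det(S) = 5.5833·4.25 - (-0.9167)² = 22.8889.
  S^{-1} = (1/det) · [[d, -b], [-b, a]] = [[0.1857, 0.04],
 [0.04, 0.2439]].

Step 4 — quadratic form (x̄ - mu_0)^T · S^{-1} · (x̄ - mu_0):
  S^{-1} · (x̄ - mu_0) = (0.4078, 0.0291),
  (x̄ - mu_0)^T · [...] = (2.25)·(0.4078) + (-0.25)·(0.0291) = 0.9102.

Step 5 — scale by n: T² = 4 · 0.9102 = 3.6408.

T² ≈ 3.6408


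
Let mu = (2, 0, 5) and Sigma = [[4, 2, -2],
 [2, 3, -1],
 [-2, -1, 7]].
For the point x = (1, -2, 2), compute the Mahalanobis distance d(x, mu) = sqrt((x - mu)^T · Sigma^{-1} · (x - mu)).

Step 1 — centre the observation: (x - mu) = (-1, -2, -3).

Step 2 — invert Sigma (cofactor / det for 3×3, or solve directly):
  Sigma^{-1} = [[0.4167, -0.25, 0.0833],
 [-0.25, 0.5, 0],
 [0.0833, 0, 0.1667]].

Step 3 — form the quadratic (x - mu)^T · Sigma^{-1} · (x - mu):
  Sigma^{-1} · (x - mu) = (-0.1667, -0.75, -0.5833).
  (x - mu)^T · [Sigma^{-1} · (x - mu)] = (-1)·(-0.1667) + (-2)·(-0.75) + (-3)·(-0.5833) = 3.4167.

Step 4 — take square root: d = √(3.4167) ≈ 1.8484.

d(x, mu) = √(3.4167) ≈ 1.8484


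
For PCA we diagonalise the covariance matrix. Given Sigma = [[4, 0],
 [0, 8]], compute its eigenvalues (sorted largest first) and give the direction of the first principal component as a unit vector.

Step 1 — characteristic polynomial of 2×2 Sigma:
  det(Sigma - λI) = λ² - trace · λ + det = 0.
  trace = 4 + 8 = 12, det = 4·8 - (0)² = 32.
Step 2 — discriminant:
  Δ = trace² - 4·det = 144 - 128 = 16.
Step 3 — eigenvalues:
  λ = (trace ± √Δ)/2 = (12 ± 4)/2,
  λ_1 = 8,  λ_2 = 4.

Step 4 — unit eigenvector for λ_1: Sigma is diagonal, so its eigenvectors are the coordinate axes. λ_1 = 8 is the diagonal entry on the second coordinate axis, hence
  v_1 = (0, 1) (||v_1|| = 1).

λ_1 = 8,  λ_2 = 4;  v_1 ≈ (0, 1)


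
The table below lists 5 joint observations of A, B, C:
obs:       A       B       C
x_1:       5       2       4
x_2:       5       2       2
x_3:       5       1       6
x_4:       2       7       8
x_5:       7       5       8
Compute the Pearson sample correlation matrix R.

Step 1 — column means:
  mean(A) = (5 + 5 + 5 + 2 + 7) / 5 = 24/5 = 4.8
  mean(B) = (2 + 2 + 1 + 7 + 5) / 5 = 17/5 = 3.4
  mean(C) = (4 + 2 + 6 + 8 + 8) / 5 = 28/5 = 5.6

Step 2 — sample variances and covariances s[i,j] = (1/(n-1)) · Σ_k (x_{k,i} - mean_i) · (x_{k,j} - mean_j), with n-1 = 4:
  s[A,A] = ((0.2)·(0.2) + (0.2)·(0.2) + (0.2)·(0.2) + (-2.8)·(-2.8) + (2.2)·(2.2)) / 4 = 12.8/4 = 3.2
  s[A,B] = ((0.2)·(-1.4) + (0.2)·(-1.4) + (0.2)·(-2.4) + (-2.8)·(3.6) + (2.2)·(1.6)) / 4 = -7.6/4 = -1.9
  s[A,C] = ((0.2)·(-1.6) + (0.2)·(-3.6) + (0.2)·(0.4) + (-2.8)·(2.4) + (2.2)·(2.4)) / 4 = -2.4/4 = -0.6
  s[B,B] = ((-1.4)·(-1.4) + (-1.4)·(-1.4) + (-2.4)·(-2.4) + (3.6)·(3.6) + (1.6)·(1.6)) / 4 = 25.2/4 = 6.3
  s[B,C] = ((-1.4)·(-1.6) + (-1.4)·(-3.6) + (-2.4)·(0.4) + (3.6)·(2.4) + (1.6)·(2.4)) / 4 = 18.8/4 = 4.7
  s[C,C] = ((-1.6)·(-1.6) + (-3.6)·(-3.6) + (0.4)·(0.4) + (2.4)·(2.4) + (2.4)·(2.4)) / 4 = 27.2/4 = 6.8
  Sample standard deviations s_i = √(s[i,i]):
  s(A) = √(3.2) = 1.7889
  s(B) = √(6.3) = 2.51
  s(C) = √(6.8) = 2.6077

Step 3 — r_{ij} = s_{ij} / (s_i · s_j):
  r[A,A] = 1 (diagonal).
  r[A,B] = -1.9 / (1.7889 · 2.51) = -1.9 / 4.49 = -0.4232
  r[A,C] = -0.6 / (1.7889 · 2.6077) = -0.6 / 4.6648 = -0.1286
  r[B,B] = 1 (diagonal).
  r[B,C] = 4.7 / (2.51 · 2.6077) = 4.7 / 6.5452 = 0.7181
  r[C,C] = 1 (diagonal).

R is symmetric with unit diagonal. Assembling:

R = [[1, -0.4232, -0.1286],
 [-0.4232, 1, 0.7181],
 [-0.1286, 0.7181, 1]]


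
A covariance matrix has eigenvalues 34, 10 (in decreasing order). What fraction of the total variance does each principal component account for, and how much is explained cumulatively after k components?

Step 1 — total variance = trace(Sigma) = Σ λ_i = 34 + 10 = 44.

Step 2 — fraction explained by component i = λ_i / Σ λ:
  PC1: 34/44 = 0.7727
  PC2: 10/44 = 0.2273

Step 3 — cumulative fraction after k components = (λ_1 + ... + λ_k) / Σ λ:
  k = 1: 34/44 = 0.7727
  k = 2: (34 + 10)/44 = 44/44 = 1

Summary (fraction, with percent):

explained: PC1 0.7727 (77.27%), PC2 0.2273 (22.73%);  cumulative: 0.7727, 1


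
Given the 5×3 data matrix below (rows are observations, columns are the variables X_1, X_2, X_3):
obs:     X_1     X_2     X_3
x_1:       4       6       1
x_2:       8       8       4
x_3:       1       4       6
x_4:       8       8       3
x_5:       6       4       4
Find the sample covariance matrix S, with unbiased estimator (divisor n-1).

Step 1 — column means:
  mean(X_1) = (4 + 8 + 1 + 8 + 6) / 5 = 27/5 = 5.4
  mean(X_2) = (6 + 8 + 4 + 8 + 4) / 5 = 30/5 = 6
  mean(X_3) = (1 + 4 + 6 + 3 + 4) / 5 = 18/5 = 3.6

Step 2 — sample covariance S[i,j] = (1/(n-1)) · Σ_k (x_{k,i} - mean_i) · (x_{k,j} - mean_j), with n-1 = 4.
  S[X_1,X_1] = ((-1.4)·(-1.4) + (2.6)·(2.6) + (-4.4)·(-4.4) + (2.6)·(2.6) + (0.6)·(0.6)) / 4 = 35.2/4 = 8.8
  S[X_1,X_2] = ((-1.4)·(0) + (2.6)·(2) + (-4.4)·(-2) + (2.6)·(2) + (0.6)·(-2)) / 4 = 18/4 = 4.5
  S[X_1,X_3] = ((-1.4)·(-2.6) + (2.6)·(0.4) + (-4.4)·(2.4) + (2.6)·(-0.6) + (0.6)·(0.4)) / 4 = -7.2/4 = -1.8
  S[X_2,X_2] = ((0)·(0) + (2)·(2) + (-2)·(-2) + (2)·(2) + (-2)·(-2)) / 4 = 16/4 = 4
  S[X_2,X_3] = ((0)·(-2.6) + (2)·(0.4) + (-2)·(2.4) + (2)·(-0.6) + (-2)·(0.4)) / 4 = -6/4 = -1.5
  S[X_3,X_3] = ((-2.6)·(-2.6) + (0.4)·(0.4) + (2.4)·(2.4) + (-0.6)·(-0.6) + (0.4)·(0.4)) / 4 = 13.2/4 = 3.3

S is symmetric (S[j,i] = S[i,j]). Assembling:

S = [[8.8, 4.5, -1.8],
 [4.5, 4, -1.5],
 [-1.8, -1.5, 3.3]]


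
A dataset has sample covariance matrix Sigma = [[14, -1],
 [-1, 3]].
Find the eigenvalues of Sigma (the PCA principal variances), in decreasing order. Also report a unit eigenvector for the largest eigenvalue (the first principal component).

Step 1 — characteristic polynomial of 2×2 Sigma:
  det(Sigma - λI) = λ² - trace · λ + det = 0.
  trace = 14 + 3 = 17, det = 14·3 - (-1)² = 41.
Step 2 — discriminant:
  Δ = trace² - 4·det = 289 - 164 = 125.
Step 3 — eigenvalues:
  λ = (trace ± √Δ)/2 = (17 ± 11.1803)/2,
  λ_1 = 14.0902,  λ_2 = 2.9098.

Step 4 — unit eigenvector for λ_1: solve (Sigma - λ_1 I)v = 0. First row:
  (14 - 14.0902)·v_x + (-1)·v_y = 0, i.e. (-0.0902)·v_x + (-1)·v_y = 0,
  so v ∝ (b, λ_1 - a) = (-1, 0.0902); multiply by -1 so the first entry is positive: u = (1, -0.0902).
  ||u|| = √((1)² + (-0.0902)²) = √(1.0081) ≈ 1.0041,
  v_1 = u/||u|| ≈ (0.996, -0.0898) (||v_1|| = 1).

λ_1 = 14.0902,  λ_2 = 2.9098;  v_1 ≈ (0.996, -0.0898)


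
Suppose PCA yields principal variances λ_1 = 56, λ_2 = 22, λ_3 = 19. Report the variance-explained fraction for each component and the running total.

Step 1 — total variance = trace(Sigma) = Σ λ_i = 56 + 22 + 19 = 97.

Step 2 — fraction explained by component i = λ_i / Σ λ:
  PC1: 56/97 = 0.5773
  PC2: 22/97 = 0.2268
  PC3: 19/97 = 0.1959

Step 3 — cumulative fraction after k components = (λ_1 + ... + λ_k) / Σ λ:
  k = 1: 56/97 = 0.5773
  k = 2: (56 + 22)/97 = 78/97 = 0.8041
  k = 3: (56 + 22 + 19)/97 = 97/97 = 1

Summary (fraction, with percent):

explained: PC1 0.5773 (57.73%), PC2 0.2268 (22.68%), PC3 0.1959 (19.59%);  cumulative: 0.5773, 0.8041, 1


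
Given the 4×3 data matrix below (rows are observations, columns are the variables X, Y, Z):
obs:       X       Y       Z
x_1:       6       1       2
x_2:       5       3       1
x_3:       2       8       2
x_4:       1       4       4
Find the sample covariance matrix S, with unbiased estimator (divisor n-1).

Step 1 — column means:
  mean(X) = (6 + 5 + 2 + 1) / 4 = 14/4 = 3.5
  mean(Y) = (1 + 3 + 8 + 4) / 4 = 16/4 = 4
  mean(Z) = (2 + 1 + 2 + 4) / 4 = 9/4 = 2.25

Step 2 — sample covariance S[i,j] = (1/(n-1)) · Σ_k (x_{k,i} - mean_i) · (x_{k,j} - mean_j), with n-1 = 3.
  S[X,X] = ((2.5)·(2.5) + (1.5)·(1.5) + (-1.5)·(-1.5) + (-2.5)·(-2.5)) / 3 = 17/3 = 5.6667
  S[X,Y] = ((2.5)·(-3) + (1.5)·(-1) + (-1.5)·(4) + (-2.5)·(0)) / 3 = -15/3 = -5
  S[X,Z] = ((2.5)·(-0.25) + (1.5)·(-1.25) + (-1.5)·(-0.25) + (-2.5)·(1.75)) / 3 = -6.5/3 = -2.1667
  S[Y,Y] = ((-3)·(-3) + (-1)·(-1) + (4)·(4) + (0)·(0)) / 3 = 26/3 = 8.6667
  S[Y,Z] = ((-3)·(-0.25) + (-1)·(-1.25) + (4)·(-0.25) + (0)·(1.75)) / 3 = 1/3 = 0.3333
  S[Z,Z] = ((-0.25)·(-0.25) + (-1.25)·(-1.25) + (-0.25)·(-0.25) + (1.75)·(1.75)) / 3 = 4.75/3 = 1.5833

S is symmetric (S[j,i] = S[i,j]). Assembling:

S = [[5.6667, -5, -2.1667],
 [-5, 8.6667, 0.3333],
 [-2.1667, 0.3333, 1.5833]]


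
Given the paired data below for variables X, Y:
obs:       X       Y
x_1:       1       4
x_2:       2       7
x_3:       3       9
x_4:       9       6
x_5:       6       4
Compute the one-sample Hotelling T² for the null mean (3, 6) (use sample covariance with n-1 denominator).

Step 1 — sample mean vector:
  mean(X) = (1 + 2 + 3 + 9 + 6) / 5 = 21/5 = 4.2
  mean(Y) = (4 + 7 + 9 + 6 + 4) / 5 = 30/5 = 6
  x̄ = (4.2, 6),  deviation x̄ - mu_0 = (4.2, 6) - (3, 6) = (1.2, 0).

Step 2 — sample covariance matrix, S[i,j] = (1/(n-1)) · Σ_k (x_{k,i} - mean_i) · (x_{k,j} - mean_j), divisor n-1 = 4:
  S[X,X] = ((-3.2)·(-3.2) + (-2.2)·(-2.2) + (-1.2)·(-1.2) + (4.8)·(4.8) + (1.8)·(1.8)) / 4 = 42.8/4 = 10.7
  S[X,Y] = ((-3.2)·(-2) + (-2.2)·(1) + (-1.2)·(3) + (4.8)·(0) + (1.8)·(-2)) / 4 = -3/4 = -0.75
  S[Y,Y] = ((-2)·(-2) + (1)·(1) + (3)·(3) + (0)·(0) + (-2)·(-2)) / 4 = 18/4 = 4.5
  S = [[10.7, -0.75],
 [-0.75, 4.5]].

Step 3 — invert S. det(S) = 10.7·4.5 - (-0.75)² = 47.5875.
  S^{-1} = (1/det) · [[d, -b], [-b, a]] = [[0.0946, 0.0158],
 [0.0158, 0.2248]].

Step 4 — quadratic form (x̄ - mu_0)^T · S^{-1} · (x̄ - mu_0):
  S^{-1} · (x̄ - mu_0) = (0.1135, 0.0189),
  (x̄ - mu_0)^T · [...] = (1.2)·(0.1135) + (0)·(0.0189) = 0.1362.

Step 5 — scale by n: T² = 5 · 0.1362 = 0.6809.

T² ≈ 0.6809


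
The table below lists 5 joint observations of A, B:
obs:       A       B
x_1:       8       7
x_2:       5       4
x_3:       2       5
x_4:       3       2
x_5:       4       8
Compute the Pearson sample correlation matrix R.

Step 1 — column means:
  mean(A) = (8 + 5 + 2 + 3 + 4) / 5 = 22/5 = 4.4
  mean(B) = (7 + 4 + 5 + 2 + 8) / 5 = 26/5 = 5.2

Step 2 — sample variances and covariances s[i,j] = (1/(n-1)) · Σ_k (x_{k,i} - mean_i) · (x_{k,j} - mean_j), with n-1 = 4:
  s[A,A] = ((3.6)·(3.6) + (0.6)·(0.6) + (-2.4)·(-2.4) + (-1.4)·(-1.4) + (-0.4)·(-0.4)) / 4 = 21.2/4 = 5.3
  s[A,B] = ((3.6)·(1.8) + (0.6)·(-1.2) + (-2.4)·(-0.2) + (-1.4)·(-3.2) + (-0.4)·(2.8)) / 4 = 9.6/4 = 2.4
  s[B,B] = ((1.8)·(1.8) + (-1.2)·(-1.2) + (-0.2)·(-0.2) + (-3.2)·(-3.2) + (2.8)·(2.8)) / 4 = 22.8/4 = 5.7
  Sample standard deviations s_i = √(s[i,i]):
  s(A) = √(5.3) = 2.3022
  s(B) = √(5.7) = 2.3875

Step 3 — r_{ij} = s_{ij} / (s_i · s_j):
  r[A,A] = 1 (diagonal).
  r[A,B] = 2.4 / (2.3022 · 2.3875) = 2.4 / 5.4964 = 0.4367
  r[B,B] = 1 (diagonal).

R is symmetric with unit diagonal. Assembling:

R = [[1, 0.4367],
 [0.4367, 1]]


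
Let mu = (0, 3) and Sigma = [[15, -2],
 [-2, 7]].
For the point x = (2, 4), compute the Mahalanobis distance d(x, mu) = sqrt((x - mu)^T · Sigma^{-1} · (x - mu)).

Step 1 — centre the observation: (x - mu) = (2, 1).

Step 2 — invert Sigma. det(Sigma) = 15·7 - (-2)² = 101.
  Sigma^{-1} = (1/det) · [[d, -b], [-b, a]] = [[0.0693, 0.0198],
 [0.0198, 0.1485]].

Step 3 — form the quadratic (x - mu)^T · Sigma^{-1} · (x - mu):
  Sigma^{-1} · (x - mu) = (0.1584, 0.1881).
  (x - mu)^T · [Sigma^{-1} · (x - mu)] = (2)·(0.1584) + (1)·(0.1881) = 0.505.

Step 4 — take square root: d = √(0.505) ≈ 0.7106.

d(x, mu) = √(0.505) ≈ 0.7106


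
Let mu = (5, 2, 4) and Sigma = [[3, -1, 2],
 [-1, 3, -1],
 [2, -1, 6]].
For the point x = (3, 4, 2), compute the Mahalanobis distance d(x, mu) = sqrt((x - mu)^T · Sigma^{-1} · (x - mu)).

Step 1 — centre the observation: (x - mu) = (-2, 2, -2).

Step 2 — invert Sigma (cofactor / det for 3×3, or solve directly):
  Sigma^{-1} = [[0.4595, 0.1081, -0.1351],
 [0.1081, 0.3784, 0.027],
 [-0.1351, 0.027, 0.2162]].

Step 3 — form the quadratic (x - mu)^T · Sigma^{-1} · (x - mu):
  Sigma^{-1} · (x - mu) = (-0.4324, 0.4865, -0.1081).
  (x - mu)^T · [Sigma^{-1} · (x - mu)] = (-2)·(-0.4324) + (2)·(0.4865) + (-2)·(-0.1081) = 2.0541.

Step 4 — take square root: d = √(2.0541) ≈ 1.4332.

d(x, mu) = √(2.0541) ≈ 1.4332


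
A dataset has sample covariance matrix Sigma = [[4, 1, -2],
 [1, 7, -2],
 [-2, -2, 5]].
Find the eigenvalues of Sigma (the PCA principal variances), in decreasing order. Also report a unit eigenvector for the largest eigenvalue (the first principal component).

Step 1 — characteristic polynomial p(λ) = det(λI - Sigma) = λ³ - tr·λ² + c_1·λ - det, where tr = trace, c_1 = sum of the principal 2×2 minors, det = det(Sigma):
  tr = 4 + 7 + 5 = 16,
  c_1 = (4·7 - (1)²) + (4·5 - (-2)²) + (7·5 - (-2)²) = 27 + 16 + 31 = 74,
  det = 4·(7·5 - (-2)²) - (1)·((1)·5 - (-2)·(-2)) + (-2)·((1)·(-2) - 7·(-2)) = 4·(31) - (1)·(1) + (-2)·(12) = 99.
  So p(λ) = λ³ - 16λ² + 74λ - 99.
Step 2 — look for an integer root (rational root theorem: any rational root is an integer divisor of 99). Testing λ = 9:
  p(9) = 729 - 1296 + 666 - 99 = 0  ✓
  Dividing out (λ - 9): p(λ) = (λ - 9)(λ² - 7λ + 11).
Step 3 — remaining eigenvalues from the quadratic λ² - 7λ + 11 = 0:
  Δ = 7² - 4·11 = 49 - 44 = 5,  λ = (7 ± √5)/2 = (7 ± 2.2361)/2 ≈ 4.618 or 2.382.
  Sorted: λ_1 = 9,  λ_2 = 4.618,  λ_3 = 2.382  (check: sum = 16 = tr ✓).

Step 4 — unit eigenvector for λ_1 = 9: v spans the null space of (Sigma - λ_1 I), whose rows are
  r_1 = (-5, 1, -2),  r_2 = (1, -2, -2),  r_3 = (-2, -2, -4).
  v is orthogonal to every row, so take v ∝ r_1 × r_2 = ((1)·(-2) - (-2)·(-2), (-2)·(1) - (-5)·(-2), (-5)·(-2) - (1)·(1)) = (-6, -12, 9).
  Rescale (divide by 3; multiply by -1 so the first nonzero entry is positive): u = (2, 4, -3).
  ||u|| = √((2)² + (4)² + (-3)²) = √(29) ≈ 5.3852,  v_1 = u/||u|| ≈ (0.3714, 0.7428, -0.5571) (||v_1|| = 1).

λ_1 = 9,  λ_2 = 4.618,  λ_3 = 2.382;  v_1 ≈ (0.3714, 0.7428, -0.5571)


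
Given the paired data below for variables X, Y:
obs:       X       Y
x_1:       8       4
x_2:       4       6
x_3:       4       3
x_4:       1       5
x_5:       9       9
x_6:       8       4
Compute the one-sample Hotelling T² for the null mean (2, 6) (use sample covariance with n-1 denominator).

Step 1 — sample mean vector:
  mean(X) = (8 + 4 + 4 + 1 + 9 + 8) / 6 = 34/6 = 5.6667
  mean(Y) = (4 + 6 + 3 + 5 + 9 + 4) / 6 = 31/6 = 5.1667
  x̄ = (5.6667, 5.1667),  deviation x̄ - mu_0 = (5.6667, 5.1667) - (2, 6) = (3.6667, -0.8333).

Step 2 — sample covariance matrix, S[i,j] = (1/(n-1)) · Σ_k (x_{k,i} - mean_i) · (x_{k,j} - mean_j), divisor n-1 = 5:
  S[X,X] = ((2.3333)·(2.3333) + (-1.6667)·(-1.6667) + (-1.6667)·(-1.6667) + (-4.6667)·(-4.6667) + (3.3333)·(3.3333) + (2.3333)·(2.3333)) / 5 = 49.3333/5 = 9.8667
  S[X,Y] = ((2.3333)·(-1.1667) + (-1.6667)·(0.8333) + (-1.6667)·(-2.1667) + (-4.6667)·(-0.1667) + (3.3333)·(3.8333) + (2.3333)·(-1.1667)) / 5 = 10.3333/5 = 2.0667
  S[Y,Y] = ((-1.1667)·(-1.1667) + (0.8333)·(0.8333) + (-2.1667)·(-2.1667) + (-0.1667)·(-0.1667) + (3.8333)·(3.8333) + (-1.1667)·(-1.1667)) / 5 = 22.8333/5 = 4.5667
  S = [[9.8667, 2.0667],
 [2.0667, 4.5667]].

Step 3 — invert S. det(S) = 9.8667·4.5667 - (2.0667)² = 40.7867.
  S^{-1} = (1/det) · [[d, -b], [-b, a]] = [[0.112, -0.0507],
 [-0.0507, 0.2419]].

Step 4 — quadratic form (x̄ - mu_0)^T · S^{-1} · (x̄ - mu_0):
  S^{-1} · (x̄ - mu_0) = (0.4528, -0.3874),
  (x̄ - mu_0)^T · [...] = (3.6667)·(0.4528) + (-0.8333)·(-0.3874) = 1.9829.

Step 5 — scale by n: T² = 6 · 1.9829 = 11.8977.

T² ≈ 11.8977


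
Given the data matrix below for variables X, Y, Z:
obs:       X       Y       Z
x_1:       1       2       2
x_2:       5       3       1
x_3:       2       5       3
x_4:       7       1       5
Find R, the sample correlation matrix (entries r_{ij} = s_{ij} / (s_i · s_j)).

Step 1 — column means:
  mean(X) = (1 + 5 + 2 + 7) / 4 = 15/4 = 3.75
  mean(Y) = (2 + 3 + 5 + 1) / 4 = 11/4 = 2.75
  mean(Z) = (2 + 1 + 3 + 5) / 4 = 11/4 = 2.75

Step 2 — sample variances and covariances s[i,j] = (1/(n-1)) · Σ_k (x_{k,i} - mean_i) · (x_{k,j} - mean_j), with n-1 = 3:
  s[X,X] = ((-2.75)·(-2.75) + (1.25)·(1.25) + (-1.75)·(-1.75) + (3.25)·(3.25)) / 3 = 22.75/3 = 7.5833
  s[X,Y] = ((-2.75)·(-0.75) + (1.25)·(0.25) + (-1.75)·(2.25) + (3.25)·(-1.75)) / 3 = -7.25/3 = -2.4167
  s[X,Z] = ((-2.75)·(-0.75) + (1.25)·(-1.75) + (-1.75)·(0.25) + (3.25)·(2.25)) / 3 = 6.75/3 = 2.25
  s[Y,Y] = ((-0.75)·(-0.75) + (0.25)·(0.25) + (2.25)·(2.25) + (-1.75)·(-1.75)) / 3 = 8.75/3 = 2.9167
  s[Y,Z] = ((-0.75)·(-0.75) + (0.25)·(-1.75) + (2.25)·(0.25) + (-1.75)·(2.25)) / 3 = -3.25/3 = -1.0833
  s[Z,Z] = ((-0.75)·(-0.75) + (-1.75)·(-1.75) + (0.25)·(0.25) + (2.25)·(2.25)) / 3 = 8.75/3 = 2.9167
  Sample standard deviations s_i = √(s[i,i]):
  s(X) = √(7.5833) = 2.7538
  s(Y) = √(2.9167) = 1.7078
  s(Z) = √(2.9167) = 1.7078

Step 3 — r_{ij} = s_{ij} / (s_i · s_j):
  r[X,X] = 1 (diagonal).
  r[X,Y] = -2.4167 / (2.7538 · 1.7078) = -2.4167 / 4.703 = -0.5139
  r[X,Z] = 2.25 / (2.7538 · 1.7078) = 2.25 / 4.703 = 0.4784
  r[Y,Y] = 1 (diagonal).
  r[Y,Z] = -1.0833 / (1.7078 · 1.7078) = -1.0833 / 2.9167 = -0.3714
  r[Z,Z] = 1 (diagonal).

R is symmetric with unit diagonal. Assembling:

R = [[1, -0.5139, 0.4784],
 [-0.5139, 1, -0.3714],
 [0.4784, -0.3714, 1]]


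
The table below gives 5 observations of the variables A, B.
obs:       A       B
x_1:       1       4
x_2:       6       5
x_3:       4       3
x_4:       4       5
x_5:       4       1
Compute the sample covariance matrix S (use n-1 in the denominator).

Step 1 — column means:
  mean(A) = (1 + 6 + 4 + 4 + 4) / 5 = 19/5 = 3.8
  mean(B) = (4 + 5 + 3 + 5 + 1) / 5 = 18/5 = 3.6

Step 2 — sample covariance S[i,j] = (1/(n-1)) · Σ_k (x_{k,i} - mean_i) · (x_{k,j} - mean_j), with n-1 = 4.
  S[A,A] = ((-2.8)·(-2.8) + (2.2)·(2.2) + (0.2)·(0.2) + (0.2)·(0.2) + (0.2)·(0.2)) / 4 = 12.8/4 = 3.2
  S[A,B] = ((-2.8)·(0.4) + (2.2)·(1.4) + (0.2)·(-0.6) + (0.2)·(1.4) + (0.2)·(-2.6)) / 4 = 1.6/4 = 0.4
  S[B,B] = ((0.4)·(0.4) + (1.4)·(1.4) + (-0.6)·(-0.6) + (1.4)·(1.4) + (-2.6)·(-2.6)) / 4 = 11.2/4 = 2.8

S is symmetric (S[j,i] = S[i,j]). Assembling:

S = [[3.2, 0.4],
 [0.4, 2.8]]


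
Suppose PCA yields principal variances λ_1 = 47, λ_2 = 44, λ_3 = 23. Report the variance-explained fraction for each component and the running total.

Step 1 — total variance = trace(Sigma) = Σ λ_i = 47 + 44 + 23 = 114.

Step 2 — fraction explained by component i = λ_i / Σ λ:
  PC1: 47/114 = 0.4123
  PC2: 44/114 = 0.386
  PC3: 23/114 = 0.2018

Step 3 — cumulative fraction after k components = (λ_1 + ... + λ_k) / Σ λ:
  k = 1: 47/114 = 0.4123
  k = 2: (47 + 44)/114 = 91/114 = 0.7982
  k = 3: (47 + 44 + 23)/114 = 114/114 = 1

Summary (fraction, with percent):

explained: PC1 0.4123 (41.23%), PC2 0.386 (38.6%), PC3 0.2018 (20.18%);  cumulative: 0.4123, 0.7982, 1


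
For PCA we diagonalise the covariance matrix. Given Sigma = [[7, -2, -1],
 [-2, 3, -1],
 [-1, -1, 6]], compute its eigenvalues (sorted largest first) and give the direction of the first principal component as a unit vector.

Step 1 — characteristic polynomial p(λ) = det(λI - Sigma) = λ³ - tr·λ² + c_1·λ - det, where tr = trace, c_1 = sum of the principal 2×2 minors, det = det(Sigma):
  tr = 7 + 3 + 6 = 16,
  c_1 = (7·3 - (-2)²) + (7·6 - (-1)²) + (3·6 - (-1)²) = 17 + 41 + 17 = 75,
  det = 7·(3·6 - (-1)²) - (-2)·((-2)·6 - (-1)·(-1)) + (-1)·((-2)·(-1) - 3·(-1)) = 7·(17) - (-2)·(-13) + (-1)·(5) = 88.
  So p(λ) = λ³ - 16λ² + 75λ - 88.
Step 2 — look for an integer root (rational root theorem: any rational root is an integer divisor of 88). Testing λ = 8:
  p(8) = 512 - 1024 + 600 - 88 = 0  ✓
  Dividing out (λ - 8): p(λ) = (λ - 8)(λ² - 8λ + 11).
Step 3 — remaining eigenvalues from the quadratic λ² - 8λ + 11 = 0:
  Δ = 8² - 4·11 = 64 - 44 = 20,  λ = (8 ± √20)/2 = (8 ± 4.4721)/2 ≈ 6.2361 or 1.7639.
  Sorted: λ_1 = 8,  λ_2 = 6.2361,  λ_3 = 1.7639  (check: sum = 16 = tr ✓).

Step 4 — unit eigenvector for λ_1 = 8: v spans the null space of (Sigma - λ_1 I), whose rows are
  r_1 = (-1, -2, -1),  r_2 = (-2, -5, -1),  r_3 = (-1, -1, -2).
  v is orthogonal to every row, so take v ∝ r_1 × r_2 = ((-2)·(-1) - (-1)·(-5), (-1)·(-2) - (-1)·(-1), (-1)·(-5) - (-2)·(-2)) = (-3, 1, 1).
  Rescale (multiply by -1 so the first nonzero entry is positive): u = (3, -1, -1).
  ||u|| = √((3)² + (-1)² + (-1)²) = √(11) ≈ 3.3166,  v_1 = u/||u|| ≈ (0.9045, -0.3015, -0.3015) (||v_1|| = 1).

λ_1 = 8,  λ_2 = 6.2361,  λ_3 = 1.7639;  v_1 ≈ (0.9045, -0.3015, -0.3015)


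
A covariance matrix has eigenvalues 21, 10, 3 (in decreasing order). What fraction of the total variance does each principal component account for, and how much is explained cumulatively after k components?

Step 1 — total variance = trace(Sigma) = Σ λ_i = 21 + 10 + 3 = 34.

Step 2 — fraction explained by component i = λ_i / Σ λ:
  PC1: 21/34 = 0.6176
  PC2: 10/34 = 0.2941
  PC3: 3/34 = 0.0882

Step 3 — cumulative fraction after k components = (λ_1 + ... + λ_k) / Σ λ:
  k = 1: 21/34 = 0.6176
  k = 2: (21 + 10)/34 = 31/34 = 0.9118
  k = 3: (21 + 10 + 3)/34 = 34/34 = 1

Summary (fraction, with percent):

explained: PC1 0.6176 (61.76%), PC2 0.2941 (29.41%), PC3 0.0882 (8.82%);  cumulative: 0.6176, 0.9118, 1


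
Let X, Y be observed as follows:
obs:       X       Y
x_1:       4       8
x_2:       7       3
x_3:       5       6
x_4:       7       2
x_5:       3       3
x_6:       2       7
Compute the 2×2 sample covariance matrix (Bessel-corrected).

Step 1 — column means:
  mean(X) = (4 + 7 + 5 + 7 + 3 + 2) / 6 = 28/6 = 4.6667
  mean(Y) = (8 + 3 + 6 + 2 + 3 + 7) / 6 = 29/6 = 4.8333

Step 2 — sample covariance S[i,j] = (1/(n-1)) · Σ_k (x_{k,i} - mean_i) · (x_{k,j} - mean_j), with n-1 = 5.
  S[X,X] = ((-0.6667)·(-0.6667) + (2.3333)·(2.3333) + (0.3333)·(0.3333) + (2.3333)·(2.3333) + (-1.6667)·(-1.6667) + (-2.6667)·(-2.6667)) / 5 = 21.3333/5 = 4.2667
  S[X,Y] = ((-0.6667)·(3.1667) + (2.3333)·(-1.8333) + (0.3333)·(1.1667) + (2.3333)·(-2.8333) + (-1.6667)·(-1.8333) + (-2.6667)·(2.1667)) / 5 = -15.3333/5 = -3.0667
  S[Y,Y] = ((3.1667)·(3.1667) + (-1.8333)·(-1.8333) + (1.1667)·(1.1667) + (-2.8333)·(-2.8333) + (-1.8333)·(-1.8333) + (2.1667)·(2.1667)) / 5 = 30.8333/5 = 6.1667

S is symmetric (S[j,i] = S[i,j]). Assembling:

S = [[4.2667, -3.0667],
 [-3.0667, 6.1667]]


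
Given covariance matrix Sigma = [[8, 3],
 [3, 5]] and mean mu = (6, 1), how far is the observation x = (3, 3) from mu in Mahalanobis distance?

Step 1 — centre the observation: (x - mu) = (-3, 2).

Step 2 — invert Sigma. det(Sigma) = 8·5 - (3)² = 31.
  Sigma^{-1} = (1/det) · [[d, -b], [-b, a]] = [[0.1613, -0.0968],
 [-0.0968, 0.2581]].

Step 3 — form the quadratic (x - mu)^T · Sigma^{-1} · (x - mu):
  Sigma^{-1} · (x - mu) = (-0.6774, 0.8065).
  (x - mu)^T · [Sigma^{-1} · (x - mu)] = (-3)·(-0.6774) + (2)·(0.8065) = 3.6452.

Step 4 — take square root: d = √(3.6452) ≈ 1.9092.

d(x, mu) = √(3.6452) ≈ 1.9092


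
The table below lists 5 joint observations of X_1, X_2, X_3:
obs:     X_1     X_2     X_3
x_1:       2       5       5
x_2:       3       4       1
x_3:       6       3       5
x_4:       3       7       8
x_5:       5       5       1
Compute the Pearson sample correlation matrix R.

Step 1 — column means:
  mean(X_1) = (2 + 3 + 6 + 3 + 5) / 5 = 19/5 = 3.8
  mean(X_2) = (5 + 4 + 3 + 7 + 5) / 5 = 24/5 = 4.8
  mean(X_3) = (5 + 1 + 5 + 8 + 1) / 5 = 20/5 = 4

Step 2 — sample variances and covariances s[i,j] = (1/(n-1)) · Σ_k (x_{k,i} - mean_i) · (x_{k,j} - mean_j), with n-1 = 4:
  s[X_1,X_1] = ((-1.8)·(-1.8) + (-0.8)·(-0.8) + (2.2)·(2.2) + (-0.8)·(-0.8) + (1.2)·(1.2)) / 4 = 10.8/4 = 2.7
  s[X_1,X_2] = ((-1.8)·(0.2) + (-0.8)·(-0.8) + (2.2)·(-1.8) + (-0.8)·(2.2) + (1.2)·(0.2)) / 4 = -5.2/4 = -1.3
  s[X_1,X_3] = ((-1.8)·(1) + (-0.8)·(-3) + (2.2)·(1) + (-0.8)·(4) + (1.2)·(-3)) / 4 = -4/4 = -1
  s[X_2,X_2] = ((0.2)·(0.2) + (-0.8)·(-0.8) + (-1.8)·(-1.8) + (2.2)·(2.2) + (0.2)·(0.2)) / 4 = 8.8/4 = 2.2
  s[X_2,X_3] = ((0.2)·(1) + (-0.8)·(-3) + (-1.8)·(1) + (2.2)·(4) + (0.2)·(-3)) / 4 = 9/4 = 2.25
  s[X_3,X_3] = ((1)·(1) + (-3)·(-3) + (1)·(1) + (4)·(4) + (-3)·(-3)) / 4 = 36/4 = 9
  Sample standard deviations s_i = √(s[i,i]):
  s(X_1) = √(2.7) = 1.6432
  s(X_2) = √(2.2) = 1.4832
  s(X_3) = √(9) = 3

Step 3 — r_{ij} = s_{ij} / (s_i · s_j):
  r[X_1,X_1] = 1 (diagonal).
  r[X_1,X_2] = -1.3 / (1.6432 · 1.4832) = -1.3 / 2.4372 = -0.5334
  r[X_1,X_3] = -1 / (1.6432 · 3) = -1 / 4.9295 = -0.2029
  r[X_2,X_2] = 1 (diagonal).
  r[X_2,X_3] = 2.25 / (1.4832 · 3) = 2.25 / 4.4497 = 0.5056
  r[X_3,X_3] = 1 (diagonal).

R is symmetric with unit diagonal. Assembling:

R = [[1, -0.5334, -0.2029],
 [-0.5334, 1, 0.5056],
 [-0.2029, 0.5056, 1]]


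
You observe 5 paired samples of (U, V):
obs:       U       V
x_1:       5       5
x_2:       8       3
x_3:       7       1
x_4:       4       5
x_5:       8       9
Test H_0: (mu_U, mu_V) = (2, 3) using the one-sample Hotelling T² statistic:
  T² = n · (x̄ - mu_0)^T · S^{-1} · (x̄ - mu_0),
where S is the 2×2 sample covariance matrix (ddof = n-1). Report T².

Step 1 — sample mean vector:
  mean(U) = (5 + 8 + 7 + 4 + 8) / 5 = 32/5 = 6.4
  mean(V) = (5 + 3 + 1 + 5 + 9) / 5 = 23/5 = 4.6
  x̄ = (6.4, 4.6),  deviation x̄ - mu_0 = (6.4, 4.6) - (2, 3) = (4.4, 1.6).

Step 2 — sample covariance matrix, S[i,j] = (1/(n-1)) · Σ_k (x_{k,i} - mean_i) · (x_{k,j} - mean_j), divisor n-1 = 4:
  S[U,U] = ((-1.4)·(-1.4) + (1.6)·(1.6) + (0.6)·(0.6) + (-2.4)·(-2.4) + (1.6)·(1.6)) / 4 = 13.2/4 = 3.3
  S[U,V] = ((-1.4)·(0.4) + (1.6)·(-1.6) + (0.6)·(-3.6) + (-2.4)·(0.4) + (1.6)·(4.4)) / 4 = 0.8/4 = 0.2
  S[V,V] = ((0.4)·(0.4) + (-1.6)·(-1.6) + (-3.6)·(-3.6) + (0.4)·(0.4) + (4.4)·(4.4)) / 4 = 35.2/4 = 8.8
  S = [[3.3, 0.2],
 [0.2, 8.8]].

Step 3 — invert S. det(S) = 3.3·8.8 - (0.2)² = 29.
  S^{-1} = (1/det) · [[d, -b], [-b, a]] = [[0.3034, -0.0069],
 [-0.0069, 0.1138]].

Step 4 — quadratic form (x̄ - mu_0)^T · S^{-1} · (x̄ - mu_0):
  S^{-1} · (x̄ - mu_0) = (1.3241, 0.1517),
  (x̄ - mu_0)^T · [...] = (4.4)·(1.3241) + (1.6)·(0.1517) = 6.069.

Step 5 — scale by n: T² = 5 · 6.069 = 30.3448.

T² ≈ 30.3448
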